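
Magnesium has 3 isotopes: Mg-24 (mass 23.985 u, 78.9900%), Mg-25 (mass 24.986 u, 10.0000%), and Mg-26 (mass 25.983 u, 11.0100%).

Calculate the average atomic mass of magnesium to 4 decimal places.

Average mass = Σ (abundance × isotope mass) = 0.789900 × 23.985 + 0.100000 × 24.986 + 0.110100 × 25.983
= 18.94575 + 2.49860 + 2.86073 = 24.30508 u

24.3051 u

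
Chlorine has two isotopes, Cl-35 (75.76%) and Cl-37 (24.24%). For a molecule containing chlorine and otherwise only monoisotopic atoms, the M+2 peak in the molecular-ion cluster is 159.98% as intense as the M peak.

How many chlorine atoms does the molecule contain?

With n Cl atoms, P(M+2)/P(M) = C(n,1)·p^(n−1)q / p^n = n·q/p = n · 0.2424/0.7576.
n = 1.5998 × 0.7576/0.2424 = 5.00 ≈ 5

5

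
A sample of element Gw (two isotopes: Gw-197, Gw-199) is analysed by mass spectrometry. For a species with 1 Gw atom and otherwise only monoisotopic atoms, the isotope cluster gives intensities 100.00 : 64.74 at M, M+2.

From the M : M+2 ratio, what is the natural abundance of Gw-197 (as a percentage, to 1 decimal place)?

If p is the fraction of Gw that is Gw-197, then I(M+2)/I(M) = [C(1,1)·p^0·(1−p)] / p^1 = 1·(1−p)/p = 64.74/100.00 = 0.6474
(1−p)/p = 0.6474/1 = 0.6474  ⇒  p = 1/(1 + 0.6474) = 0.6070
Gw-197: 60.7%, Gw-199: 39.3%.

60.7%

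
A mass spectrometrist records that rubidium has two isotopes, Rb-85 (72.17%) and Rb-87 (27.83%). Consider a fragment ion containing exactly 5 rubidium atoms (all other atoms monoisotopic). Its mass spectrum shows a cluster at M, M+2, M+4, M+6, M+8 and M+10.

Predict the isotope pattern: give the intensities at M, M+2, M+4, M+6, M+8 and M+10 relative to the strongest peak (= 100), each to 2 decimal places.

51.86 : 100.00 : 77.12 : 29.74 : 5.73 : 0.44

Each Rb atom is independently Rb-85 (p = 0.7217) or Rb-87 (q = 0.2783); the cluster is the binomial expansion (p + q)^5.
P(M) = 0.7217^5 = 0.195787
P(M+2) = 5 × 0.7217^4 × 0.2783^1 = 0.377494
P(M+4) = 10 × 0.7217^3 × 0.2783^2 = 0.291136
P(M+6) = 10 × 0.7217^2 × 0.2783^3 = 0.112267
P(M+8) = 5 × 0.7217^1 × 0.2783^4 = 0.021646
P(M+10) = 0.2783^5 = 0.001669
The M+2 peak is largest (0.377494); scaling to 100 gives 51.86 : 100.00 : 77.12 : 29.74 : 5.73 : 0.44.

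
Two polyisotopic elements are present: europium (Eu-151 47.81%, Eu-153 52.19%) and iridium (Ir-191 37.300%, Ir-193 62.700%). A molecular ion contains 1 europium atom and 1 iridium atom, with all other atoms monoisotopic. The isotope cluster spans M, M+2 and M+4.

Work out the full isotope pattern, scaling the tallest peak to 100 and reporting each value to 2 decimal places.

36.07 : 100.00 : 66.18

Europium pattern (n=1): 0.4781 : 0.5219
Iridium pattern (n=1): 0.3730 : 0.6270
Convolve the two distributions (both contribute in 2-u steps):
  M: 0.4781×0.3730 = 0.178331
  M+2: 0.4781×0.6270 + 0.5219×0.3730 = 0.494437
  M+4: 0.5219×0.6270 = 0.327231
Scale to base peak (0.494437) = 100: 36.07 : 100.00 : 66.18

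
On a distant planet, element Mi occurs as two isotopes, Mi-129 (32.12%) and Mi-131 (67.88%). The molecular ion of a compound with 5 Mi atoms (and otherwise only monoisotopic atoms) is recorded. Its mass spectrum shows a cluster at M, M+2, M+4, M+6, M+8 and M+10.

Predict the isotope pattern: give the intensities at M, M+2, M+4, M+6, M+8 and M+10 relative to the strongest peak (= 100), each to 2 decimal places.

1.00 : 10.60 : 44.78 : 94.64 : 100.00 : 42.27

Each Mi atom is independently Mi-129 (p = 0.3212) or Mi-131 (q = 0.6788); the cluster is the binomial expansion (p + q)^5.
P(M) = 0.3212^5 = 0.003419
P(M+2) = 5 × 0.3212^4 × 0.6788^1 = 0.036126
P(M+4) = 10 × 0.3212^3 × 0.6788^2 = 0.152690
P(M+6) = 10 × 0.3212^2 × 0.6788^3 = 0.322683
P(M+8) = 5 × 0.3212^1 × 0.6788^4 = 0.340967
P(M+10) = 0.6788^5 = 0.144115
The M+8 peak is largest (0.340967); scaling to 100 gives 1.00 : 10.60 : 44.78 : 94.64 : 100.00 : 42.27.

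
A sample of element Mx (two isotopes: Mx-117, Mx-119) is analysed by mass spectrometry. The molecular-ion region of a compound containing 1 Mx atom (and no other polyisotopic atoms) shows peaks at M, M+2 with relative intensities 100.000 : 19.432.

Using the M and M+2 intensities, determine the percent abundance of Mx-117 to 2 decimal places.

83.73%

Let p = fractional abundance of Mx-117. I(M+2)/I(M) = [C(1,1)·p^0·(1−p)] / p^1 = 1·(1−p)/p = 19.432/100.000 = 0.1943
(1−p)/p = 0.1943/1 = 0.1943  ⇒  p = 1/(1 + 0.1943) = 0.8373
Mx-117: 83.73%, Mx-119: 16.27%.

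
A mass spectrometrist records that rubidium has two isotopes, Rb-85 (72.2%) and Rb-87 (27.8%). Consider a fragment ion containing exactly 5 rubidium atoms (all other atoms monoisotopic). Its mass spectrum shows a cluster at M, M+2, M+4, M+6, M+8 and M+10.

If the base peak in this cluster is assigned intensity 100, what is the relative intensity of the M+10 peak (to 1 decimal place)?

(0.722 + 0.278)^5 gives M 0.1962, M+2 0.3777, M+4 0.2909, M+6 0.1120, M+8 0.0216, M+10 0.0017; the largest is M+2.
P(M+2) = C(5,1) × 0.722^4 × 0.278^1 = 5 × 0.27173701 × 0.2780 = 0.377714 (base)
P(M+10) = C(5,5) × 0.722^0 × 0.278^5 = 1 × 1.0000 × 0.00166044 = 0.001660
Relative intensity = 0.001660 / 0.377714 × 100 = 0.4

0.4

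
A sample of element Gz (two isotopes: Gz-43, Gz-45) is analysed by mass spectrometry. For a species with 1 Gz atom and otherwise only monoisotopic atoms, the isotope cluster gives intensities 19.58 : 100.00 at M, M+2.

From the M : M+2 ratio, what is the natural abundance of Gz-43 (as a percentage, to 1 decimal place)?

Write p for the Gz-43 fraction. I(M+2)/I(M) = [C(1,1)·p^0·(1−p)] / p^1 = 1·(1−p)/p = 100.00/19.58 = 5.1073
(1−p)/p = 5.1073/1 = 5.1073  ⇒  p = 1/(1 + 5.1073) = 0.1637
Gz-43: 16.4%, Gz-45: 83.6%.

16.4%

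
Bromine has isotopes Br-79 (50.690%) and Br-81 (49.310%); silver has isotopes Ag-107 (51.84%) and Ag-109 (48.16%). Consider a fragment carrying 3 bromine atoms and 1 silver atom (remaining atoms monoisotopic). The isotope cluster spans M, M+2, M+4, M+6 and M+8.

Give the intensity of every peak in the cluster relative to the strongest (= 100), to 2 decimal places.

18.02 : 69.32 : 100.00 : 64.11 : 15.41

Bromine pattern (n=3): 0.13024674 : 0.3801026 : 0.36975457 : 0.11989609
Silver pattern (n=1): 0.5184 : 0.4816
Convolve the two distributions (both contribute in 2-u steps):
  M: 0.13024674×0.5184 = 0.067520
  M+2: 0.13024674×0.4816 + 0.3801026×0.5184 = 0.259772
  M+4: 0.3801026×0.4816 + 0.36975457×0.5184 = 0.374738
  M+6: 0.36975457×0.4816 + 0.11989609×0.5184 = 0.240228
  M+8: 0.11989609×0.4816 = 0.057742
Scale to base peak (0.374738) = 100: 18.02 : 69.32 : 100.00 : 64.11 : 15.41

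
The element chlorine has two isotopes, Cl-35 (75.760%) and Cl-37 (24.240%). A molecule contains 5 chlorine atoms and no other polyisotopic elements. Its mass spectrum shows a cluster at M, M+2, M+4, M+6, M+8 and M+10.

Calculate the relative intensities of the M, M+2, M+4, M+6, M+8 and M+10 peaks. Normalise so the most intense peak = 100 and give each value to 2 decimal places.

62.51 : 100.00 : 63.99 : 20.47 : 3.28 : 0.21

Each Cl atom is independently Cl-35 (p = 0.75760) or Cl-37 (q = 0.24240); the cluster is the binomial expansion (p + q)^5.
P(M) = 0.75760^5 = 0.249574
P(M+2) = 5 × 0.75760^4 × 0.24240^1 = 0.399266
P(M+4) = 10 × 0.75760^3 × 0.24240^2 = 0.255497
P(M+6) = 10 × 0.75760^2 × 0.24240^3 = 0.081748
P(M+8) = 5 × 0.75760^1 × 0.24240^4 = 0.013078
P(M+10) = 0.24240^5 = 0.000837
The M+2 peak is largest (0.399266); scaling to 100 gives 62.51 : 100.00 : 63.99 : 20.47 : 3.28 : 0.21.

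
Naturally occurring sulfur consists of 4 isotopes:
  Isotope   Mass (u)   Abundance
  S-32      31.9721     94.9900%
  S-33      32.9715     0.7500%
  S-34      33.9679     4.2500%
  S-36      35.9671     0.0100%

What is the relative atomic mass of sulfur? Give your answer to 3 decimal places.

Average mass = Σ (abundance × isotope mass) = 0.949900 × 31.9721 + 0.007500 × 32.9715 + 0.042500 × 33.9679 + 0.000100 × 35.9671
= 30.37030 + 0.24729 + 1.44364 + 0.00360 = 32.06483 u

32.065 u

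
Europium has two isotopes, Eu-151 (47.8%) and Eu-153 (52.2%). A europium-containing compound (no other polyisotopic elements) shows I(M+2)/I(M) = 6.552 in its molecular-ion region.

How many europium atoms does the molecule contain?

The M+2/M ratio from n Eu atoms is n · q/p = n · 0.522/0.478.
n = 6.552 × 0.478/0.522 = 6.00 ≈ 6

6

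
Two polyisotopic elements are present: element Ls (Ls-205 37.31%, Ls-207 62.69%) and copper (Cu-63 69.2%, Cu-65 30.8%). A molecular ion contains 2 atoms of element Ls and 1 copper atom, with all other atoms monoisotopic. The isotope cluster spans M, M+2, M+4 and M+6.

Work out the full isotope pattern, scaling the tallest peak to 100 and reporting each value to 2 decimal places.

Element Ls pattern (n=2): 0.13920361 : 0.46779278 : 0.39300361
Copper pattern (n=1): 0.6920 : 0.3080
Convolve the two distributions (both contribute in 2-u steps):
  M: 0.13920361×0.6920 = 0.096329
  M+2: 0.13920361×0.3080 + 0.46779278×0.6920 = 0.366587
  M+4: 0.46779278×0.3080 + 0.39300361×0.6920 = 0.416039
  M+6: 0.39300361×0.3080 = 0.121045
Scale to base peak (0.416039) = 100: 23.15 : 88.11 : 100.00 : 29.09

23.15 : 88.11 : 100.00 : 29.09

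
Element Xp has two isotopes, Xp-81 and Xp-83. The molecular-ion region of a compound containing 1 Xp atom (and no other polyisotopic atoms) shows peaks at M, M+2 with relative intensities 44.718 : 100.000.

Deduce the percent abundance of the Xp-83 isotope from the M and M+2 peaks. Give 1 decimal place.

69.1%

Write p for the Xp-81 fraction. I(M+2)/I(M) = [C(1,1)·p^0·(1−p)] / p^1 = 1·(1−p)/p = 100.000/44.718 = 2.2362
(1−p)/p = 2.2362/1 = 2.2362  ⇒  p = 1/(1 + 2.2362) = 0.3090
Xp-81: 30.9%, Xp-83: 69.1%.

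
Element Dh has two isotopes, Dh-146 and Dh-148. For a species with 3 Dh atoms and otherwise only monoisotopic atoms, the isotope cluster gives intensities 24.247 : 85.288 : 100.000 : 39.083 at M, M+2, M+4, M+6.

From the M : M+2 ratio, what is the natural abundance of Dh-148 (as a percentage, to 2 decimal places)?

53.97%

If p is the fraction of Dh that is Dh-146, then I(M+2)/I(M) = [C(3,1)·p^2·(1−p)] / p^3 = 3·(1−p)/p = 85.288/24.247 = 3.5175
(1−p)/p = 3.5175/3 = 1.1725  ⇒  p = 1/(1 + 1.1725) = 0.4603
Dh-146: 46.03%, Dh-148: 53.97%.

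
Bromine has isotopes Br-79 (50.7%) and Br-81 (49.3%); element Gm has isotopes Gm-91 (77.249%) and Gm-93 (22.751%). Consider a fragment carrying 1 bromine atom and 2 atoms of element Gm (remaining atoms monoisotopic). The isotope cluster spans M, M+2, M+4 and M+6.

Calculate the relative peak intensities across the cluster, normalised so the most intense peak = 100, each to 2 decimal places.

Bromine pattern (n=1): 0.5070 : 0.4930
Element Gm pattern (n=2): 0.5967408 : 0.3514984 : 0.0517608
Convolve the two distributions (both contribute in 2-u steps):
  M: 0.5070×0.5967408 = 0.302548
  M+2: 0.5070×0.3514984 + 0.4930×0.5967408 = 0.472403
  M+4: 0.5070×0.0517608 + 0.4930×0.3514984 = 0.199531
  M+6: 0.4930×0.0517608 = 0.025518
Scale to base peak (0.472403) = 100: 64.04 : 100.00 : 42.24 : 5.40

64.04 : 100.00 : 42.24 : 5.40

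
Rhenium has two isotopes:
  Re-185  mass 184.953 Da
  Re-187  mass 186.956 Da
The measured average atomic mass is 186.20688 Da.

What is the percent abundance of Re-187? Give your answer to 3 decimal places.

Writing the weighted mean with unknown fraction x of Re-185:
184.953·x + 186.956·(1 − x) = 186.20688
(184.953 − 186.956)·x = 186.20688 − 186.956
x = -0.74912 / -2.003 = 0.37400 → 37.400% Re-185, 62.600% Re-187.

62.600%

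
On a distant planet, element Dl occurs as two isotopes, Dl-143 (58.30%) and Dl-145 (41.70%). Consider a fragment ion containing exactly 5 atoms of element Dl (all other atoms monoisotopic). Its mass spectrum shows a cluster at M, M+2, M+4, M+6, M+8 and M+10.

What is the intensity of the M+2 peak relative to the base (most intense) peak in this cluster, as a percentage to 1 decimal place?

69.9%

Term probabilities: M 0.0674, M+2 0.2409, M+4 0.3446, M+6 0.2465, M+8 0.0881, M+10 0.0126. Base peak = M+4.
P(M+4) = C(5,2) × 0.5830^3 × 0.4170^2 = 10 × 0.19815529 × 0.173889 = 0.344570 (base)
P(M+2) = C(5,1) × 0.5830^4 × 0.4170^1 = 5 × 0.11552453 × 0.4170 = 0.240869
Relative intensity = 0.240869 / 0.344570 × 100 = 69.9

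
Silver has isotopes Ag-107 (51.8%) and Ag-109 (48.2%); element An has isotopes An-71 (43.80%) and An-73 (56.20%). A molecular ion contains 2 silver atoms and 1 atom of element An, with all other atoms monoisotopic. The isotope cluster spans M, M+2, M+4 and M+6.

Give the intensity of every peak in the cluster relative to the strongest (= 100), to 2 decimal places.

Silver pattern (n=2): 0.268324 : 0.499352 : 0.232324
Element An pattern (n=1): 0.4380 : 0.5620
Convolve the two distributions (both contribute in 2-u steps):
  M: 0.268324×0.4380 = 0.117526
  M+2: 0.268324×0.5620 + 0.499352×0.4380 = 0.369514
  M+4: 0.499352×0.5620 + 0.232324×0.4380 = 0.382394
  M+6: 0.232324×0.5620 = 0.130566
Scale to base peak (0.382394) = 100: 30.73 : 96.63 : 100.00 : 34.14

30.73 : 96.63 : 100.00 : 34.14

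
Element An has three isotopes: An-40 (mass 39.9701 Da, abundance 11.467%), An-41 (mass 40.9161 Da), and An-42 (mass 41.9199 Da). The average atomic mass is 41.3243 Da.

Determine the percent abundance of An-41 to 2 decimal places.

37.06%

The remaining 88.533% is split between An-41 (fraction x) and An-42 (fraction 0.88533 − x).
Substituting: 40.9161x + 41.9199(0.88533 − x) = 36.740928633
(40.9161 − 41.9199)x = -0.372016434  ⇒  x = 0.37061, y = 0.51472
An-41: 37.06%, An-42: 51.47%.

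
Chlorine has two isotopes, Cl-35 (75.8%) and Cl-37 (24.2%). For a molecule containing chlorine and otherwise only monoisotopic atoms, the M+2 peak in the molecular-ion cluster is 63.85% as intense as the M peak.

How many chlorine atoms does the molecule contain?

With n Cl atoms, P(M+2)/P(M) = C(n,1)·p^(n−1)q / p^n = n·q/p = n · 0.242/0.758.
n = 0.6385 × 0.758/0.242 = 2.00 ≈ 2

2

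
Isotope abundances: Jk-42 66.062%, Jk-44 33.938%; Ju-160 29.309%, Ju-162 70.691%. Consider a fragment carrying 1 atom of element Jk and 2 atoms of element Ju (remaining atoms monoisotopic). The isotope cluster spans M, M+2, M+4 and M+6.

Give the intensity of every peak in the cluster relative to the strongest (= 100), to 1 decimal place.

12.1 : 64.3 : 100.0 : 36.0

Element Jk pattern (n=1): 0.66062 : 0.33938
Element Ju pattern (n=2): 0.08590175 : 0.4143765 : 0.49972175
Convolve the two distributions (both contribute in 2-u steps):
  M: 0.66062×0.08590175 = 0.056748
  M+2: 0.66062×0.4143765 + 0.33938×0.08590175 = 0.302899
  M+4: 0.66062×0.49972175 + 0.33938×0.4143765 = 0.470757
  M+6: 0.33938×0.49972175 = 0.169596
Scale to base peak (0.470757) = 100: 12.1 : 64.3 : 100.0 : 36.0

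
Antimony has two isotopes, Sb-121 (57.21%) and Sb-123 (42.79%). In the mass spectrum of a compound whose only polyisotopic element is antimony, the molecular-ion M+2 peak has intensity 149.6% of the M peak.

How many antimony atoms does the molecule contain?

2

The M+2/M ratio from n Sb atoms is n · q/p = n · 0.4279/0.5721.
n = 1.496 × 0.5721/0.4279 = 2.00 ≈ 2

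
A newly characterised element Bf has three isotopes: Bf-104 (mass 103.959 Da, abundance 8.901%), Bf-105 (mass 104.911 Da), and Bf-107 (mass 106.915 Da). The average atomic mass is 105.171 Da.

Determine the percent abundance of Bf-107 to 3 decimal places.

The remaining 91.099% is split between Bf-105 (fraction x) and Bf-107 (fraction 0.91099 − x).
Substituting: 104.911x + 106.915(0.91099 − x) = 95.91760941
(104.911 − 106.915)x = -1.48088644  ⇒  x = 0.73897, y = 0.17202
Bf-105: 73.897%, Bf-107: 17.202%.

17.202%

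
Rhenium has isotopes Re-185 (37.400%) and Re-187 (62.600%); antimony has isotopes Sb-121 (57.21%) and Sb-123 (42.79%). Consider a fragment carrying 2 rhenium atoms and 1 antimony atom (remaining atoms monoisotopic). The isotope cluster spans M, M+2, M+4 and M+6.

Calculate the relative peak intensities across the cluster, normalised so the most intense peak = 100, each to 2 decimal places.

Rhenium pattern (n=2): 0.139876 : 0.468248 : 0.391876
Antimony pattern (n=1): 0.5721 : 0.4279
Convolve the two distributions (both contribute in 2-u steps):
  M: 0.139876×0.5721 = 0.080023
  M+2: 0.139876×0.4279 + 0.468248×0.5721 = 0.327738
  M+4: 0.468248×0.4279 + 0.391876×0.5721 = 0.424556
  M+6: 0.391876×0.4279 = 0.167684
Scale to base peak (0.424556) = 100: 18.85 : 77.20 : 100.00 : 39.50

18.85 : 77.20 : 100.00 : 39.50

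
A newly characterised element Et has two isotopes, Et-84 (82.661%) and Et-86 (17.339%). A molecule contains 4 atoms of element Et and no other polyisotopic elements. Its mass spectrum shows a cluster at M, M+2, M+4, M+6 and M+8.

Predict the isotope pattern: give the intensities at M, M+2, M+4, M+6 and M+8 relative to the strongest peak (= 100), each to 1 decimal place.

Expanding (0.82661 + 0.17339)^4:
P(M) = 0.82661^4 = 0.466877
P(M+2) = 4 × 0.82661^3 × 0.17339^1 = 0.391729
P(M+4) = 6 × 0.82661^2 × 0.17339^2 = 0.123254
P(M+6) = 4 × 0.82661^1 × 0.17339^3 = 0.017236
P(M+8) = 0.17339^4 = 0.000904
The M peak is largest (0.466877); scaling to 100 gives 100.0 : 83.9 : 26.4 : 3.7 : 0.2.

100.0 : 83.9 : 26.4 : 3.7 : 0.2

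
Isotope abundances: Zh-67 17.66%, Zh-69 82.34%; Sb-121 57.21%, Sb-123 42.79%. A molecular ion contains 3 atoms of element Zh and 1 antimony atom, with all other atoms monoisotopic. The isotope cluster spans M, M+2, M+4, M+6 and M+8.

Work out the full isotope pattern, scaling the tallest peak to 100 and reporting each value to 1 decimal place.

Element Zh pattern (n=3): 0.00550772 : 0.07703951 : 0.35919781 : 0.55825496
Antimony pattern (n=1): 0.5721 : 0.4279
Convolve the two distributions (both contribute in 2-u steps):
  M: 0.00550772×0.5721 = 0.003151
  M+2: 0.00550772×0.4279 + 0.07703951×0.5721 = 0.046431
  M+4: 0.07703951×0.4279 + 0.35919781×0.5721 = 0.238462
  M+6: 0.35919781×0.4279 + 0.55825496×0.5721 = 0.473078
  M+8: 0.55825496×0.4279 = 0.238877
Scale to base peak (0.473078) = 100: 0.7 : 9.8 : 50.4 : 100.0 : 50.5

0.7 : 9.8 : 50.4 : 100.0 : 50.5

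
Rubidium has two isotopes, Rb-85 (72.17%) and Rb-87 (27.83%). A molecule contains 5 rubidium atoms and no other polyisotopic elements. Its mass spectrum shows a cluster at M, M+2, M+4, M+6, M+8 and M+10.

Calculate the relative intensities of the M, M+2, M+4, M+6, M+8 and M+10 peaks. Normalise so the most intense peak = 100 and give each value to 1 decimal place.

51.9 : 100.0 : 77.1 : 29.7 : 5.7 : 0.4

Expanding (0.7217 + 0.2783)^5:
P(M) = 0.7217^5 = 0.195787
P(M+2) = 5 × 0.7217^4 × 0.2783^1 = 0.377494
P(M+4) = 10 × 0.7217^3 × 0.2783^2 = 0.291136
P(M+6) = 10 × 0.7217^2 × 0.2783^3 = 0.112267
P(M+8) = 5 × 0.7217^1 × 0.2783^4 = 0.021646
P(M+10) = 0.2783^5 = 0.001669
The M+2 peak is largest (0.377494); scaling to 100 gives 51.9 : 100.0 : 77.1 : 29.7 : 5.7 : 0.4.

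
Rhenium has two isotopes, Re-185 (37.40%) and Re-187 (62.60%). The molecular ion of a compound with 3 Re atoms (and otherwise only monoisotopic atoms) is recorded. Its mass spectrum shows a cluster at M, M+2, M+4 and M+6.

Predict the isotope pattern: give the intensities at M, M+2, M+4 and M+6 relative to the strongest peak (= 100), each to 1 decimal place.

11.9 : 59.7 : 100.0 : 55.8

The 3 Re atoms are independent, so intensities follow the terms of (0.3740 + 0.6260)^3.
P(M) = 0.3740^3 = 0.052314
P(M+2) = 3 × 0.3740^2 × 0.6260^1 = 0.262687
P(M+4) = 3 × 0.3740^1 × 0.6260^2 = 0.439685
P(M+6) = 0.6260^3 = 0.245314
The M+4 peak is largest (0.439685); scaling to 100 gives 11.9 : 59.7 : 100.0 : 55.8.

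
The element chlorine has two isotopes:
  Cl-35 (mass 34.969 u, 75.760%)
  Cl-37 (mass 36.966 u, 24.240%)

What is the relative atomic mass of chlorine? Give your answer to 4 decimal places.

35.4531 u

Weight each isotope mass by its fractional abundance: 0.75760 × 34.969 + 0.24240 × 36.966
= 26.49251 + 8.96056 = 35.45307 u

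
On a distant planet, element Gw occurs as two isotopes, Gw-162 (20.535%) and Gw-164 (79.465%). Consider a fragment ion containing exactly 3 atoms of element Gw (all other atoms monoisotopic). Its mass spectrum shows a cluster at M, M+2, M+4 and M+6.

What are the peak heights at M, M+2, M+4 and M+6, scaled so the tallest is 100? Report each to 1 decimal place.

1.7 : 20.0 : 77.5 : 100.0

Expanding (0.20535 + 0.79465)^3:
P(M) = 0.20535^3 = 0.008659
P(M+2) = 3 × 0.20535^2 × 0.79465^1 = 0.100528
P(M+4) = 3 × 0.20535^1 × 0.79465^2 = 0.389016
P(M+6) = 0.79465^3 = 0.501797
The M+6 peak is largest (0.501797); scaling to 100 gives 1.7 : 20.0 : 77.5 : 100.0.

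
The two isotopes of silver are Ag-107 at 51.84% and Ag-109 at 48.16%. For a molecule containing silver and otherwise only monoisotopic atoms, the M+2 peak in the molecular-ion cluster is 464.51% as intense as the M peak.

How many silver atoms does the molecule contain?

5

The M+2/M ratio from n Ag atoms is n · q/p = n · 0.4816/0.5184.
n = 4.6451 × 0.5184/0.4816 = 5.00 ≈ 5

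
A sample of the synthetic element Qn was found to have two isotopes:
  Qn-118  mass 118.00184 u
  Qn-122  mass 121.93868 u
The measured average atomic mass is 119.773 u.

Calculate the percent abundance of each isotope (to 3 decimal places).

Qn-118: 55.011%, Qn-122: 44.989%

With x = fraction of Qn-118 (so Qn-122 is 1 − x):
118.00184·x + 121.93868·(1 − x) = 119.773
(118.00184 − 121.93868)·x = 119.773 − 121.93868
x = -2.16568 / -3.93684 = 0.55011 → 55.011% Qn-118, 44.989% Qn-122.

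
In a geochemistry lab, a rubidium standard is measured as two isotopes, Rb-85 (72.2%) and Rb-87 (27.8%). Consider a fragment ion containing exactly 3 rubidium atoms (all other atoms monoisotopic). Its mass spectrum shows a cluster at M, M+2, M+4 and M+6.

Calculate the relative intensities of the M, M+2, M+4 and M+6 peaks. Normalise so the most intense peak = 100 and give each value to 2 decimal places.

Expanding (0.722 + 0.278)^3:
P(M) = 0.722^3 = 0.376367
P(M+2) = 3 × 0.722^2 × 0.278^1 = 0.434751
P(M+4) = 3 × 0.722^1 × 0.278^2 = 0.167397
P(M+6) = 0.278^3 = 0.021485
The M+2 peak is largest (0.434751); scaling to 100 gives 86.57 : 100.00 : 38.50 : 4.94.

86.57 : 100.00 : 38.50 : 4.94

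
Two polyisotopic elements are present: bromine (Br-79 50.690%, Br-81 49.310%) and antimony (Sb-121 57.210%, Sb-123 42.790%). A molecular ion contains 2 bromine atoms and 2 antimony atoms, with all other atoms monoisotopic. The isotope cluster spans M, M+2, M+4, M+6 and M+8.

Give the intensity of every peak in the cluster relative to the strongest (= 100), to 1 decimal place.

Bromine pattern (n=2): 0.25694761 : 0.49990478 : 0.24314761
Antimony pattern (n=2): 0.32729841 : 0.48960318 : 0.18309841
Convolve the two distributions (both contribute in 2-u steps):
  M: 0.25694761×0.32729841 = 0.084099
  M+2: 0.25694761×0.48960318 + 0.49990478×0.32729841 = 0.289420
  M+4: 0.25694761×0.18309841 + 0.49990478×0.48960318 + 0.24314761×0.32729841 = 0.371383
  M+6: 0.49990478×0.18309841 + 0.24314761×0.48960318 = 0.210578
  M+8: 0.24314761×0.18309841 = 0.044520
Scale to base peak (0.371383) = 100: 22.6 : 77.9 : 100.0 : 56.7 : 12.0

22.6 : 77.9 : 100.0 : 56.7 : 12.0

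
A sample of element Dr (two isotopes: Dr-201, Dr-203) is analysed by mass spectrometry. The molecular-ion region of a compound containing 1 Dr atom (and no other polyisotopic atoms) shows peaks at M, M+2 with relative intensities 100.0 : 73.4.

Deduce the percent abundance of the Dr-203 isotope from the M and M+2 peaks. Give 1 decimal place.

42.3%

Let p = fractional abundance of Dr-201. I(M+2)/I(M) = [C(1,1)·p^0·(1−p)] / p^1 = 1·(1−p)/p = 73.4/100.0 = 0.7340
(1−p)/p = 0.7340/1 = 0.7340  ⇒  p = 1/(1 + 0.7340) = 0.5767
Dr-201: 57.7%, Dr-203: 42.3%.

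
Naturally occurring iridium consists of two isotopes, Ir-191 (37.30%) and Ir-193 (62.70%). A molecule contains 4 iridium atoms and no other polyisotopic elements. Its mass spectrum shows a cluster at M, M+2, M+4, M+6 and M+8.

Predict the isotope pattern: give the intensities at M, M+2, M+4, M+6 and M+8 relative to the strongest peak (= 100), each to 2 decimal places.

5.26 : 35.39 : 89.23 : 100.00 : 42.02

Each Ir atom is independently Ir-191 (p = 0.3730) or Ir-193 (q = 0.6270); the cluster is the binomial expansion (p + q)^4.
P(M) = 0.3730^4 = 0.019357
P(M+2) = 4 × 0.3730^3 × 0.6270^1 = 0.130153
P(M+4) = 6 × 0.3730^2 × 0.6270^2 = 0.328174
P(M+6) = 4 × 0.3730^1 × 0.6270^3 = 0.367766
P(M+8) = 0.6270^4 = 0.154550
The M+6 peak is largest (0.367766); scaling to 100 gives 5.26 : 35.39 : 89.23 : 100.00 : 42.02.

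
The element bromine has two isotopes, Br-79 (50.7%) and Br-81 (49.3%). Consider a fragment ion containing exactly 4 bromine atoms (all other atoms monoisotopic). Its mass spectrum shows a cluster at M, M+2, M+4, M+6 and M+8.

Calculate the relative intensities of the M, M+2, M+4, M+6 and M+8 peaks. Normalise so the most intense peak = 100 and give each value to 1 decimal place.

The 4 Br atoms are independent, so intensities follow the terms of (0.507 + 0.493)^4.
P(M) = 0.507^4 = 0.066074
P(M+2) = 4 × 0.507^3 × 0.493^1 = 0.256999
P(M+4) = 6 × 0.507^2 × 0.493^2 = 0.374853
P(M+6) = 4 × 0.507^1 × 0.493^3 = 0.243001
P(M+8) = 0.493^4 = 0.059073
The M+4 peak is largest (0.374853); scaling to 100 gives 17.6 : 68.6 : 100.0 : 64.8 : 15.8.

17.6 : 68.6 : 100.0 : 64.8 : 15.8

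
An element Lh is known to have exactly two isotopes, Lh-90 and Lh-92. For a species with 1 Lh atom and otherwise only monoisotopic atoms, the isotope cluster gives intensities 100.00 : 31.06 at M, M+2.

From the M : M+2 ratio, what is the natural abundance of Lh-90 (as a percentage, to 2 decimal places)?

Let p = fractional abundance of Lh-90. I(M+2)/I(M) = [C(1,1)·p^0·(1−p)] / p^1 = 1·(1−p)/p = 31.06/100.00 = 0.3106
(1−p)/p = 0.3106/1 = 0.3106  ⇒  p = 1/(1 + 0.3106) = 0.7630
Lh-90: 76.30%, Lh-92: 23.70%.

76.30%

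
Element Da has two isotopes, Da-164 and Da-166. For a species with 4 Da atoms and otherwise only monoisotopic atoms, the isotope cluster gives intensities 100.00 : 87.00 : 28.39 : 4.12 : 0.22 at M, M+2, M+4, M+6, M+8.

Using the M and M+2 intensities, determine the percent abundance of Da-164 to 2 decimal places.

Let p = fractional abundance of Da-164. I(M+2)/I(M) = [C(4,1)·p^3·(1−p)] / p^4 = 4·(1−p)/p = 87.00/100.00 = 0.8700
(1−p)/p = 0.8700/4 = 0.2175  ⇒  p = 1/(1 + 0.2175) = 0.8214
Da-164: 82.14%, Da-166: 17.86%.

82.14%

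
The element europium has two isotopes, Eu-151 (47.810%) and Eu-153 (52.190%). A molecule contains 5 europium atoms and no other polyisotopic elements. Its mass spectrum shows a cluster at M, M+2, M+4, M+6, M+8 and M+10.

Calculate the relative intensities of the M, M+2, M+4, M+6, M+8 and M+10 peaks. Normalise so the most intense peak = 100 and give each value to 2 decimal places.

7.69 : 41.96 : 91.61 : 100.00 : 54.58 : 11.92

The 5 Eu atoms are independent, so intensities follow the terms of (0.47810 + 0.52190)^5.
P(M) = 0.47810^5 = 0.024980
P(M+2) = 5 × 0.47810^4 × 0.52190^1 = 0.136343
P(M+4) = 10 × 0.47810^3 × 0.52190^2 = 0.297667
P(M+6) = 10 × 0.47810^2 × 0.52190^3 = 0.324937
P(M+8) = 5 × 0.47810^1 × 0.52190^4 = 0.177353
P(M+10) = 0.52190^5 = 0.038720
The M+6 peak is largest (0.324937); scaling to 100 gives 7.69 : 41.96 : 91.61 : 100.00 : 54.58 : 11.92.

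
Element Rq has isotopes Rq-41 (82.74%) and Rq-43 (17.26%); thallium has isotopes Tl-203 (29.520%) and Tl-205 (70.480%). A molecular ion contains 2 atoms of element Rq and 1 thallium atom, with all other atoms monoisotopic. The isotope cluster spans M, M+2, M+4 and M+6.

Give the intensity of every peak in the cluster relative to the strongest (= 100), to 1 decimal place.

35.7 : 100.0 : 37.1 : 3.7

Element Rq pattern (n=2): 0.68459076 : 0.28561848 : 0.02979076
Thallium pattern (n=1): 0.2952 : 0.7048
Convolve the two distributions (both contribute in 2-u steps):
  M: 0.68459076×0.2952 = 0.202091
  M+2: 0.68459076×0.7048 + 0.28561848×0.2952 = 0.566814
  M+4: 0.28561848×0.7048 + 0.02979076×0.2952 = 0.210098
  M+6: 0.02979076×0.7048 = 0.020997
Scale to base peak (0.566814) = 100: 35.7 : 100.0 : 37.1 : 3.7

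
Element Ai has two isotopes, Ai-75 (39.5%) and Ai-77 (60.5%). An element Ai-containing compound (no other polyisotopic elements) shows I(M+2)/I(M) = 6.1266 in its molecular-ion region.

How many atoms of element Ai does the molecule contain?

4

With n Ai atoms, P(M+2)/P(M) = C(n,1)·p^(n−1)q / p^n = n·q/p = n · 0.605/0.395.
n = 6.1266 × 0.395/0.605 = 4.00 ≈ 4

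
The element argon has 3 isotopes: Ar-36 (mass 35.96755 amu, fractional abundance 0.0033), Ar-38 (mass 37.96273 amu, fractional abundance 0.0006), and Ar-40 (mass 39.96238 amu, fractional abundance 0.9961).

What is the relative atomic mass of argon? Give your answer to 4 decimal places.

39.9480 amu

Ar = Σ fᵢ·mᵢ = 0.0033 × 35.96755 + 0.0006 × 37.96273 + 0.9961 × 39.96238
= 0.118693 + 0.022778 + 39.806527 = 39.947998 amu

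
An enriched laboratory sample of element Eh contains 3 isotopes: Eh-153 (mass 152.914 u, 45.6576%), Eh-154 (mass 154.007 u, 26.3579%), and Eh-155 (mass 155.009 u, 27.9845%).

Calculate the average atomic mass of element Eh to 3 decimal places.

153.788 u

The abundance-weighted mean is 0.456576 × 152.914 + 0.263579 × 154.007 + 0.279845 × 155.009
= 69.8169 + 40.5930 + 43.3785 = 153.7884 u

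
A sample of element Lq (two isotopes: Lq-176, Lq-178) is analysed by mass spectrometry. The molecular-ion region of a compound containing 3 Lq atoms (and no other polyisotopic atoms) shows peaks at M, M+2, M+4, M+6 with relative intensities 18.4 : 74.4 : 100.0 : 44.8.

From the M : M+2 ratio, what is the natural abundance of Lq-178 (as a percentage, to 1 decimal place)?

If p is the fraction of Lq that is Lq-176, then I(M+2)/I(M) = [C(3,1)·p^2·(1−p)] / p^3 = 3·(1−p)/p = 74.4/18.4 = 4.0435
(1−p)/p = 4.0435/3 = 1.3478  ⇒  p = 1/(1 + 1.3478) = 0.4259
Lq-176: 42.6%, Lq-178: 57.4%.

57.4%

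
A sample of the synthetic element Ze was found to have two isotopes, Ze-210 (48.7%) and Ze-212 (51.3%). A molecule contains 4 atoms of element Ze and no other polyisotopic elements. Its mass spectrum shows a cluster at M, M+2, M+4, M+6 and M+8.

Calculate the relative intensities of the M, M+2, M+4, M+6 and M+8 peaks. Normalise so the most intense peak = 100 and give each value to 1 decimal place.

The 4 Ze atoms are independent, so intensities follow the terms of (0.487 + 0.513)^4.
P(M) = 0.487^4 = 0.056249
P(M+2) = 4 × 0.487^3 × 0.513^1 = 0.237009
P(M+4) = 6 × 0.487^2 × 0.513^2 = 0.374493
P(M+6) = 4 × 0.487^1 × 0.513^3 = 0.262991
P(M+8) = 0.513^4 = 0.069258
The M+4 peak is largest (0.374493); scaling to 100 gives 15.0 : 63.3 : 100.0 : 70.2 : 18.5.

15.0 : 63.3 : 100.0 : 70.2 : 18.5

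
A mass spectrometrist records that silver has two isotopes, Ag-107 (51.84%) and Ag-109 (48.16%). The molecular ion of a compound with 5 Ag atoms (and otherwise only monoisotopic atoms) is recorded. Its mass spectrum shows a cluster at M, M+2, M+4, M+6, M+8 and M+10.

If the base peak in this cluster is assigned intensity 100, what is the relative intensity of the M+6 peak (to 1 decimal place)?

92.9

Term probabilities: M 0.0374, M+2 0.1739, M+4 0.3231, M+6 0.3002, M+8 0.1394, M+10 0.0259. Base peak = M+4.
P(M+4) = C(5,2) × 0.5184^3 × 0.4816^2 = 10 × 0.13931407 × 0.23193856 = 0.323123 (base)
P(M+6) = C(5,3) × 0.5184^2 × 0.4816^3 = 10 × 0.26873856 × 0.11170161 = 0.300185
Relative intensity = 0.300185 / 0.323123 × 100 = 92.9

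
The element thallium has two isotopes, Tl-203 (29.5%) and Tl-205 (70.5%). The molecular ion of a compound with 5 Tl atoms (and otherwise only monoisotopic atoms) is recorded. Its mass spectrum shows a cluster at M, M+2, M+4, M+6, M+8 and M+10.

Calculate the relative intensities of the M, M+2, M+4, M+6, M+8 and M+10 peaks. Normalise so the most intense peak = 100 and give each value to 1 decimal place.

Each Tl atom is independently Tl-203 (p = 0.295) or Tl-205 (q = 0.705); the cluster is the binomial expansion (p + q)^5.
P(M) = 0.295^5 = 0.002234
P(M+2) = 5 × 0.295^4 × 0.705^1 = 0.026696
P(M+4) = 10 × 0.295^3 × 0.705^2 = 0.127598
P(M+6) = 10 × 0.295^2 × 0.705^3 = 0.304938
P(M+8) = 5 × 0.295^1 × 0.705^4 = 0.364375
P(M+10) = 0.705^5 = 0.174159
The M+8 peak is largest (0.364375); scaling to 100 gives 0.6 : 7.3 : 35.0 : 83.7 : 100.0 : 47.8.

0.6 : 7.3 : 35.0 : 83.7 : 100.0 : 47.8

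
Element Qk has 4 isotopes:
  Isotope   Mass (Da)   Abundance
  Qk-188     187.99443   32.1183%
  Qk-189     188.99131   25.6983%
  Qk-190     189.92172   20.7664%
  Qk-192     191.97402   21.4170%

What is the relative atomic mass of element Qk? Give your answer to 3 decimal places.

Weight each isotope mass by its fractional abundance: 0.321183 × 187.99443 + 0.256983 × 188.99131 + 0.207664 × 189.92172 + 0.214170 × 191.97402
= 60.380615 + 48.567554 + 39.439904 + 41.115076 = 189.503149 Da

189.503 Da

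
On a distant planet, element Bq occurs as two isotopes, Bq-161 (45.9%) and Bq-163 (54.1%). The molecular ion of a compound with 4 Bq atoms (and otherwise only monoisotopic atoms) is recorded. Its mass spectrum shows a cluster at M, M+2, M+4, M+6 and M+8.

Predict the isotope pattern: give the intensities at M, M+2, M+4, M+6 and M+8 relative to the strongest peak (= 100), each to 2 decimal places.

12.00 : 56.56 : 100.00 : 78.58 : 23.15

Each Bq atom is independently Bq-161 (p = 0.459) or Bq-163 (q = 0.541); the cluster is the binomial expansion (p + q)^4.
P(M) = 0.459^4 = 0.044386
P(M+2) = 4 × 0.459^3 × 0.541^1 = 0.209264
P(M+4) = 6 × 0.459^2 × 0.541^2 = 0.369974
P(M+6) = 4 × 0.459^1 × 0.541^3 = 0.290713
P(M+8) = 0.541^4 = 0.085662
The M+4 peak is largest (0.369974); scaling to 100 gives 12.00 : 56.56 : 100.00 : 78.58 : 23.15.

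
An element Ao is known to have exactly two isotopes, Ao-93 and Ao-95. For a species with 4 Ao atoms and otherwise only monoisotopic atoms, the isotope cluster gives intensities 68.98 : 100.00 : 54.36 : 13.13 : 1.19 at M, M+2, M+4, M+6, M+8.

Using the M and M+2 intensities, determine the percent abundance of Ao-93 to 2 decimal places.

If p is the fraction of Ao that is Ao-93, then I(M+2)/I(M) = [C(4,1)·p^3·(1−p)] / p^4 = 4·(1−p)/p = 100.00/68.98 = 1.4497
(1−p)/p = 1.4497/4 = 0.3624  ⇒  p = 1/(1 + 0.3624) = 0.7340
Ao-93: 73.40%, Ao-95: 26.60%.

73.40%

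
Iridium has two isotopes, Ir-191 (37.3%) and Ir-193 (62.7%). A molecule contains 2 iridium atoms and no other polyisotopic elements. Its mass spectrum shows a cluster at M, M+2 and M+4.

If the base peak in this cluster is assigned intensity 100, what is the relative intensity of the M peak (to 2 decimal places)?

Term probabilities: M 0.1391, M+2 0.4677, M+4 0.3931. Base peak = M+2.
P(M+2) = C(2,1) × 0.373^1 × 0.627^1 = 2 × 0.3730 × 0.6270 = 0.467742 (base)
P(M) = C(2,0) × 0.373^2 × 0.627^0 = 1 × 0.139129 × 1.0000 = 0.139129
Relative intensity = 0.139129 / 0.467742 × 100 = 29.74

29.74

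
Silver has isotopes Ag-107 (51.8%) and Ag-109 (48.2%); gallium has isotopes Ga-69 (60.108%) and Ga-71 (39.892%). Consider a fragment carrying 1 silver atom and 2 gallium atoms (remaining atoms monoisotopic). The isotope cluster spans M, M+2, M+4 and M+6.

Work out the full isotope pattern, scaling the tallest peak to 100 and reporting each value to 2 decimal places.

Silver pattern (n=1): 0.5180 : 0.4820
Gallium pattern (n=2): 0.36129717 : 0.47956567 : 0.15913717
Convolve the two distributions (both contribute in 2-u steps):
  M: 0.5180×0.36129717 = 0.187152
  M+2: 0.5180×0.47956567 + 0.4820×0.36129717 = 0.422560
  M+4: 0.5180×0.15913717 + 0.4820×0.47956567 = 0.313584
  M+6: 0.4820×0.15913717 = 0.076704
Scale to base peak (0.422560) = 100: 44.29 : 100.00 : 74.21 : 18.15

44.29 : 100.00 : 74.21 : 18.15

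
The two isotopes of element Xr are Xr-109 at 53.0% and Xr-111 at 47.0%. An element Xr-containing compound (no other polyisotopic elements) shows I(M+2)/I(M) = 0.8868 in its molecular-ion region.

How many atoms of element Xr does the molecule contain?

1

The M+2/M ratio from n Xr atoms is n · q/p = n · 0.470/0.530.
n = 0.8868 × 0.530/0.470 = 1.00 ≈ 1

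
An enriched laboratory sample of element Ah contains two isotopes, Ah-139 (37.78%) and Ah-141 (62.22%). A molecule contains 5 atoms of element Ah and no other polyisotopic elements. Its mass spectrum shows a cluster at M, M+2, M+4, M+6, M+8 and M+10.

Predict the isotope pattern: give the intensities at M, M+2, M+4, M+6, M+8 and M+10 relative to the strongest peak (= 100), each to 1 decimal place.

The 5 Ah atoms are independent, so intensities follow the terms of (0.3778 + 0.6222)^5.
P(M) = 0.3778^5 = 0.007697
P(M+2) = 5 × 0.3778^4 × 0.6222^1 = 0.063379
P(M+4) = 10 × 0.3778^3 × 0.6222^2 = 0.208759
P(M+6) = 10 × 0.3778^2 × 0.6222^3 = 0.343806
P(M+8) = 5 × 0.3778^1 × 0.6222^4 = 0.283108
P(M+10) = 0.6222^5 = 0.093250
The M+6 peak is largest (0.343806); scaling to 100 gives 2.2 : 18.4 : 60.7 : 100.0 : 82.3 : 27.1.

2.2 : 18.4 : 60.7 : 100.0 : 82.3 : 27.1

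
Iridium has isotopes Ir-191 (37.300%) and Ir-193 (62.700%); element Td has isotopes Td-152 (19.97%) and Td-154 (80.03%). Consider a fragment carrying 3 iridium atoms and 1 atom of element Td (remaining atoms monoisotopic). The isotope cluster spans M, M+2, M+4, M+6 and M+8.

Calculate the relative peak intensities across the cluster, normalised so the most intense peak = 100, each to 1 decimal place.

2.6 : 23.4 : 74.1 : 100.0 : 49.2

Iridium pattern (n=3): 0.05189512 : 0.26170165 : 0.43991135 : 0.24649188
Element Td pattern (n=1): 0.1997 : 0.8003
Convolve the two distributions (both contribute in 2-u steps):
  M: 0.05189512×0.1997 = 0.010363
  M+2: 0.05189512×0.8003 + 0.26170165×0.1997 = 0.093793
  M+4: 0.26170165×0.8003 + 0.43991135×0.1997 = 0.297290
  M+6: 0.43991135×0.8003 + 0.24649188×0.1997 = 0.401285
  M+8: 0.24649188×0.8003 = 0.197267
Scale to base peak (0.401285) = 100: 2.6 : 23.4 : 74.1 : 100.0 : 49.2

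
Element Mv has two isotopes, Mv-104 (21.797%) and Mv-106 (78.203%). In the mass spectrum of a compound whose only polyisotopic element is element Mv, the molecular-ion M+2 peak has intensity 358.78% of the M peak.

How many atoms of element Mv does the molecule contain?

1

For n independent Mv atoms, I(M+2)/I(M) = n · (abundance Mv-106) / (abundance Mv-104) = n · 0.78203/0.21797.
n = 3.5878 × 0.21797/0.78203 = 1.00 ≈ 1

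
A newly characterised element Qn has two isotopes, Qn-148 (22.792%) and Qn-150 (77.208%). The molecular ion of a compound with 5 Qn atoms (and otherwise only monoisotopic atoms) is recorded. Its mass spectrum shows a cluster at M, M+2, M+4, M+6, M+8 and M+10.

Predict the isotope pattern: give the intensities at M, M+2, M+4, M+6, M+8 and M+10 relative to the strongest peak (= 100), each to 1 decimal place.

0.2 : 2.6 : 17.4 : 59.0 : 100.0 : 67.8

Each Qn atom is independently Qn-148 (p = 0.22792) or Qn-150 (q = 0.77208); the cluster is the binomial expansion (p + q)^5.
P(M) = 0.22792^5 = 0.000615
P(M+2) = 5 × 0.22792^4 × 0.77208^1 = 0.010417
P(M+4) = 10 × 0.22792^3 × 0.77208^2 = 0.070578
P(M+6) = 10 × 0.22792^2 × 0.77208^3 = 0.239085
P(M+8) = 5 × 0.22792^1 × 0.77208^4 = 0.404950
P(M+10) = 0.77208^5 = 0.274354
The M+8 peak is largest (0.404950); scaling to 100 gives 0.2 : 2.6 : 17.4 : 59.0 : 100.0 : 67.8.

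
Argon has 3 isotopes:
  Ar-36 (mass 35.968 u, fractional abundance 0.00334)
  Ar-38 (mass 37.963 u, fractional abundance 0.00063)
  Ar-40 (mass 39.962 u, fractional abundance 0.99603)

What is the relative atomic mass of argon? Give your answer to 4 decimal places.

39.9474 u

Ar = Σ fᵢ·mᵢ = 0.00334 × 35.968 + 0.00063 × 37.963 + 0.99603 × 39.962
= 0.12013 + 0.02392 + 39.80335 = 39.94740 u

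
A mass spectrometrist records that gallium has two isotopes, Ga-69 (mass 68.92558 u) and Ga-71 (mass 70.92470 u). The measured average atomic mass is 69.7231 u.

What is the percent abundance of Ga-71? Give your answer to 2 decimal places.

Writing the weighted mean with unknown fraction x of Ga-69:
68.92558·x + 70.92470·(1 − x) = 69.7231
(68.92558 − 70.92470)·x = 69.7231 − 70.92470
x = -1.20160 / -1.99912 = 0.60106 → 60.11% Ga-69, 39.89% Ga-71.

39.89%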